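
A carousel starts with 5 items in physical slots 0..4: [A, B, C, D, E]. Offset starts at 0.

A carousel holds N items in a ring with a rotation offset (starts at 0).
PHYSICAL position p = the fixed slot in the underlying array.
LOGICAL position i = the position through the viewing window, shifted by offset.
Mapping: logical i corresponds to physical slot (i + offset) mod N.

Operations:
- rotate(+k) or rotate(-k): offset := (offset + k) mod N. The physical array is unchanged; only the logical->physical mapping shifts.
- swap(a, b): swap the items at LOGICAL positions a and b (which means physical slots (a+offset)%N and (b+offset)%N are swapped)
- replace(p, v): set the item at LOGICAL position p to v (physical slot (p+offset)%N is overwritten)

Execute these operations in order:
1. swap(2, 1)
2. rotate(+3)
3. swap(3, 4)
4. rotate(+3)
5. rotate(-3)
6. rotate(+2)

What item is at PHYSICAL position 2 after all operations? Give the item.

After op 1 (swap(2, 1)): offset=0, physical=[A,C,B,D,E], logical=[A,C,B,D,E]
After op 2 (rotate(+3)): offset=3, physical=[A,C,B,D,E], logical=[D,E,A,C,B]
After op 3 (swap(3, 4)): offset=3, physical=[A,B,C,D,E], logical=[D,E,A,B,C]
After op 4 (rotate(+3)): offset=1, physical=[A,B,C,D,E], logical=[B,C,D,E,A]
After op 5 (rotate(-3)): offset=3, physical=[A,B,C,D,E], logical=[D,E,A,B,C]
After op 6 (rotate(+2)): offset=0, physical=[A,B,C,D,E], logical=[A,B,C,D,E]

Answer: C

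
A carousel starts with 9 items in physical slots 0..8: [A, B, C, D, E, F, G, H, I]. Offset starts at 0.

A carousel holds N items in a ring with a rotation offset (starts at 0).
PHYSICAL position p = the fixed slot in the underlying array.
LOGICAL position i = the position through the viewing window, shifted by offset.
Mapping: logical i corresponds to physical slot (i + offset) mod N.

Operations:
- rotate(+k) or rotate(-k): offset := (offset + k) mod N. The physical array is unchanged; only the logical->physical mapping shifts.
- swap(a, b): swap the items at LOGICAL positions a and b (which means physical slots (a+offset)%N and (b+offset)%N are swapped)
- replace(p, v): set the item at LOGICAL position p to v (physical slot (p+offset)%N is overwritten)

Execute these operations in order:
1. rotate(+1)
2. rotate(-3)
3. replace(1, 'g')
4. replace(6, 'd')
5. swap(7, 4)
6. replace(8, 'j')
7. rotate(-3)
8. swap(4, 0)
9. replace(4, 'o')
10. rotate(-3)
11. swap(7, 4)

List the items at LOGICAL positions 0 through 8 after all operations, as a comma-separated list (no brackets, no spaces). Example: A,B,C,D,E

After op 1 (rotate(+1)): offset=1, physical=[A,B,C,D,E,F,G,H,I], logical=[B,C,D,E,F,G,H,I,A]
After op 2 (rotate(-3)): offset=7, physical=[A,B,C,D,E,F,G,H,I], logical=[H,I,A,B,C,D,E,F,G]
After op 3 (replace(1, 'g')): offset=7, physical=[A,B,C,D,E,F,G,H,g], logical=[H,g,A,B,C,D,E,F,G]
After op 4 (replace(6, 'd')): offset=7, physical=[A,B,C,D,d,F,G,H,g], logical=[H,g,A,B,C,D,d,F,G]
After op 5 (swap(7, 4)): offset=7, physical=[A,B,F,D,d,C,G,H,g], logical=[H,g,A,B,F,D,d,C,G]
After op 6 (replace(8, 'j')): offset=7, physical=[A,B,F,D,d,C,j,H,g], logical=[H,g,A,B,F,D,d,C,j]
After op 7 (rotate(-3)): offset=4, physical=[A,B,F,D,d,C,j,H,g], logical=[d,C,j,H,g,A,B,F,D]
After op 8 (swap(4, 0)): offset=4, physical=[A,B,F,D,g,C,j,H,d], logical=[g,C,j,H,d,A,B,F,D]
After op 9 (replace(4, 'o')): offset=4, physical=[A,B,F,D,g,C,j,H,o], logical=[g,C,j,H,o,A,B,F,D]
After op 10 (rotate(-3)): offset=1, physical=[A,B,F,D,g,C,j,H,o], logical=[B,F,D,g,C,j,H,o,A]
After op 11 (swap(7, 4)): offset=1, physical=[A,B,F,D,g,o,j,H,C], logical=[B,F,D,g,o,j,H,C,A]

Answer: B,F,D,g,o,j,H,C,A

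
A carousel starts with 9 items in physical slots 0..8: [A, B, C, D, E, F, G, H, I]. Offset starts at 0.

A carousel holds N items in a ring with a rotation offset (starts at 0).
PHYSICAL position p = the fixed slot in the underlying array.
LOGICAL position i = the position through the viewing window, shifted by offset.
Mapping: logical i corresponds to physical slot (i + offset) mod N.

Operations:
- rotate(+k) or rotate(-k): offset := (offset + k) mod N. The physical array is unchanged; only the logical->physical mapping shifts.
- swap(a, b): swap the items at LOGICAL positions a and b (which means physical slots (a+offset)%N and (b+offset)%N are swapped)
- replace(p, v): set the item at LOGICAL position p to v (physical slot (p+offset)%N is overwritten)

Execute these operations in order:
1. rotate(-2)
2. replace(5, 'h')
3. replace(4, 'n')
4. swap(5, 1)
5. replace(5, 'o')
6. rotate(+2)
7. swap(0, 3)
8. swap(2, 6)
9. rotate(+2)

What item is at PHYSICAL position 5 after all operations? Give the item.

Answer: F

Derivation:
After op 1 (rotate(-2)): offset=7, physical=[A,B,C,D,E,F,G,H,I], logical=[H,I,A,B,C,D,E,F,G]
After op 2 (replace(5, 'h')): offset=7, physical=[A,B,C,h,E,F,G,H,I], logical=[H,I,A,B,C,h,E,F,G]
After op 3 (replace(4, 'n')): offset=7, physical=[A,B,n,h,E,F,G,H,I], logical=[H,I,A,B,n,h,E,F,G]
After op 4 (swap(5, 1)): offset=7, physical=[A,B,n,I,E,F,G,H,h], logical=[H,h,A,B,n,I,E,F,G]
After op 5 (replace(5, 'o')): offset=7, physical=[A,B,n,o,E,F,G,H,h], logical=[H,h,A,B,n,o,E,F,G]
After op 6 (rotate(+2)): offset=0, physical=[A,B,n,o,E,F,G,H,h], logical=[A,B,n,o,E,F,G,H,h]
After op 7 (swap(0, 3)): offset=0, physical=[o,B,n,A,E,F,G,H,h], logical=[o,B,n,A,E,F,G,H,h]
After op 8 (swap(2, 6)): offset=0, physical=[o,B,G,A,E,F,n,H,h], logical=[o,B,G,A,E,F,n,H,h]
After op 9 (rotate(+2)): offset=2, physical=[o,B,G,A,E,F,n,H,h], logical=[G,A,E,F,n,H,h,o,B]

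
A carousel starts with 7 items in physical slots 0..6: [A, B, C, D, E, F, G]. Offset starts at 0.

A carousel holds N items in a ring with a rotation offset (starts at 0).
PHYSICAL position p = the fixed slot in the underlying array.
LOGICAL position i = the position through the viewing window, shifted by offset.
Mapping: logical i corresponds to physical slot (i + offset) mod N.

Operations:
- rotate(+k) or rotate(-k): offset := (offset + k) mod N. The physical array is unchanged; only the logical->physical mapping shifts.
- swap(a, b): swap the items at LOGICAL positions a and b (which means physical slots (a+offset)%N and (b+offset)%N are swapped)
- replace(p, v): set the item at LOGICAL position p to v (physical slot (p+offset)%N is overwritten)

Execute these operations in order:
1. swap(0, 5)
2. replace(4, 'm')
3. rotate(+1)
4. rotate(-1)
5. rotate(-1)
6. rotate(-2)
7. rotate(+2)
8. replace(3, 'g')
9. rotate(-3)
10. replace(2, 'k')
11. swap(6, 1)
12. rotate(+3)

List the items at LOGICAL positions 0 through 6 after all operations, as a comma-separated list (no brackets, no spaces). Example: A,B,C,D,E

After op 1 (swap(0, 5)): offset=0, physical=[F,B,C,D,E,A,G], logical=[F,B,C,D,E,A,G]
After op 2 (replace(4, 'm')): offset=0, physical=[F,B,C,D,m,A,G], logical=[F,B,C,D,m,A,G]
After op 3 (rotate(+1)): offset=1, physical=[F,B,C,D,m,A,G], logical=[B,C,D,m,A,G,F]
After op 4 (rotate(-1)): offset=0, physical=[F,B,C,D,m,A,G], logical=[F,B,C,D,m,A,G]
After op 5 (rotate(-1)): offset=6, physical=[F,B,C,D,m,A,G], logical=[G,F,B,C,D,m,A]
After op 6 (rotate(-2)): offset=4, physical=[F,B,C,D,m,A,G], logical=[m,A,G,F,B,C,D]
After op 7 (rotate(+2)): offset=6, physical=[F,B,C,D,m,A,G], logical=[G,F,B,C,D,m,A]
After op 8 (replace(3, 'g')): offset=6, physical=[F,B,g,D,m,A,G], logical=[G,F,B,g,D,m,A]
After op 9 (rotate(-3)): offset=3, physical=[F,B,g,D,m,A,G], logical=[D,m,A,G,F,B,g]
After op 10 (replace(2, 'k')): offset=3, physical=[F,B,g,D,m,k,G], logical=[D,m,k,G,F,B,g]
After op 11 (swap(6, 1)): offset=3, physical=[F,B,m,D,g,k,G], logical=[D,g,k,G,F,B,m]
After op 12 (rotate(+3)): offset=6, physical=[F,B,m,D,g,k,G], logical=[G,F,B,m,D,g,k]

Answer: G,F,B,m,D,g,k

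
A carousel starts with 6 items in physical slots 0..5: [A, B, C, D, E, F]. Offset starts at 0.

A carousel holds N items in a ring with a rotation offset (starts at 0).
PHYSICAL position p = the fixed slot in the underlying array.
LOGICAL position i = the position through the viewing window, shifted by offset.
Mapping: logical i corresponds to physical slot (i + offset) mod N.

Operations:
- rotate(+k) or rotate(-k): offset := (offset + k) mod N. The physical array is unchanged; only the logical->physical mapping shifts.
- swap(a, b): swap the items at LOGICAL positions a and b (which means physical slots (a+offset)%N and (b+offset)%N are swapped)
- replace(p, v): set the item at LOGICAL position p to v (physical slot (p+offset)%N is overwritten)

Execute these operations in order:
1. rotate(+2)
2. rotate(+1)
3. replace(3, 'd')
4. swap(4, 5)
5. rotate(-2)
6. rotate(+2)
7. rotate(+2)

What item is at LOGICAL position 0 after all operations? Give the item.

Answer: F

Derivation:
After op 1 (rotate(+2)): offset=2, physical=[A,B,C,D,E,F], logical=[C,D,E,F,A,B]
After op 2 (rotate(+1)): offset=3, physical=[A,B,C,D,E,F], logical=[D,E,F,A,B,C]
After op 3 (replace(3, 'd')): offset=3, physical=[d,B,C,D,E,F], logical=[D,E,F,d,B,C]
After op 4 (swap(4, 5)): offset=3, physical=[d,C,B,D,E,F], logical=[D,E,F,d,C,B]
After op 5 (rotate(-2)): offset=1, physical=[d,C,B,D,E,F], logical=[C,B,D,E,F,d]
After op 6 (rotate(+2)): offset=3, physical=[d,C,B,D,E,F], logical=[D,E,F,d,C,B]
After op 7 (rotate(+2)): offset=5, physical=[d,C,B,D,E,F], logical=[F,d,C,B,D,E]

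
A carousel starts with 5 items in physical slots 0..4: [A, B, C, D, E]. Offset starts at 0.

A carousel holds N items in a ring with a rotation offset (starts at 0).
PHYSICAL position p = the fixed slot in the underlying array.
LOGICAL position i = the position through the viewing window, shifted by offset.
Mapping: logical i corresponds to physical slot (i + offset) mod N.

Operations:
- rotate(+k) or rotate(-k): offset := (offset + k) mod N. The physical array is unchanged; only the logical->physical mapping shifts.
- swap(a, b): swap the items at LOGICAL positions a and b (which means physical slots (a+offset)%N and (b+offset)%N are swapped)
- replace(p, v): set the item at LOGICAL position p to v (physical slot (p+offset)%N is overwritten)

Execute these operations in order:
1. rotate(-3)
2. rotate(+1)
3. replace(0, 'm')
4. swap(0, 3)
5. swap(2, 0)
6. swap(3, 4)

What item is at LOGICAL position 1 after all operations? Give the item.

After op 1 (rotate(-3)): offset=2, physical=[A,B,C,D,E], logical=[C,D,E,A,B]
After op 2 (rotate(+1)): offset=3, physical=[A,B,C,D,E], logical=[D,E,A,B,C]
After op 3 (replace(0, 'm')): offset=3, physical=[A,B,C,m,E], logical=[m,E,A,B,C]
After op 4 (swap(0, 3)): offset=3, physical=[A,m,C,B,E], logical=[B,E,A,m,C]
After op 5 (swap(2, 0)): offset=3, physical=[B,m,C,A,E], logical=[A,E,B,m,C]
After op 6 (swap(3, 4)): offset=3, physical=[B,C,m,A,E], logical=[A,E,B,C,m]

Answer: E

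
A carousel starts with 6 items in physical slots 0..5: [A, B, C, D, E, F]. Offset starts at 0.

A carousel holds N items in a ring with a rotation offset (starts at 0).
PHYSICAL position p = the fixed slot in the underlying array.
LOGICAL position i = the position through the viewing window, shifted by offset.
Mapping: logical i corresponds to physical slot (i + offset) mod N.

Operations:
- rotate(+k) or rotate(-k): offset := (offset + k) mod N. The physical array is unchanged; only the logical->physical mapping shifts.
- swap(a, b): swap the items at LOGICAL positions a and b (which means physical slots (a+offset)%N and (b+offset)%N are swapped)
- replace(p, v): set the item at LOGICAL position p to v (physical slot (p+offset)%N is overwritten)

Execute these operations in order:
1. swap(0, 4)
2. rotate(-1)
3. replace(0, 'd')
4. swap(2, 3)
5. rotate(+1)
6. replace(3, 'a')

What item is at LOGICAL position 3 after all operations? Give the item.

Answer: a

Derivation:
After op 1 (swap(0, 4)): offset=0, physical=[E,B,C,D,A,F], logical=[E,B,C,D,A,F]
After op 2 (rotate(-1)): offset=5, physical=[E,B,C,D,A,F], logical=[F,E,B,C,D,A]
After op 3 (replace(0, 'd')): offset=5, physical=[E,B,C,D,A,d], logical=[d,E,B,C,D,A]
After op 4 (swap(2, 3)): offset=5, physical=[E,C,B,D,A,d], logical=[d,E,C,B,D,A]
After op 5 (rotate(+1)): offset=0, physical=[E,C,B,D,A,d], logical=[E,C,B,D,A,d]
After op 6 (replace(3, 'a')): offset=0, physical=[E,C,B,a,A,d], logical=[E,C,B,a,A,d]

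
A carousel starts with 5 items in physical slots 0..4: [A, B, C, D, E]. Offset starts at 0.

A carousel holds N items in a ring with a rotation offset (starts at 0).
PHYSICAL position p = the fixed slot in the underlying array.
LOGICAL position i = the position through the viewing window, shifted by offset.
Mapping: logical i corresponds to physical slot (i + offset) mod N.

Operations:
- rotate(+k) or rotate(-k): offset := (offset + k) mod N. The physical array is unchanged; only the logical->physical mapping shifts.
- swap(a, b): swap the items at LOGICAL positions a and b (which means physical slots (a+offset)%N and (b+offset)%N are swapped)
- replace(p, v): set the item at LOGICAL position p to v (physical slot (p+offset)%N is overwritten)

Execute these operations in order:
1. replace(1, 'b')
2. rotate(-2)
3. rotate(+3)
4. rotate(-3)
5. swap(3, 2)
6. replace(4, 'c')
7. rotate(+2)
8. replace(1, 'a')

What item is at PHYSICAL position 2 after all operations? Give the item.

After op 1 (replace(1, 'b')): offset=0, physical=[A,b,C,D,E], logical=[A,b,C,D,E]
After op 2 (rotate(-2)): offset=3, physical=[A,b,C,D,E], logical=[D,E,A,b,C]
After op 3 (rotate(+3)): offset=1, physical=[A,b,C,D,E], logical=[b,C,D,E,A]
After op 4 (rotate(-3)): offset=3, physical=[A,b,C,D,E], logical=[D,E,A,b,C]
After op 5 (swap(3, 2)): offset=3, physical=[b,A,C,D,E], logical=[D,E,b,A,C]
After op 6 (replace(4, 'c')): offset=3, physical=[b,A,c,D,E], logical=[D,E,b,A,c]
After op 7 (rotate(+2)): offset=0, physical=[b,A,c,D,E], logical=[b,A,c,D,E]
After op 8 (replace(1, 'a')): offset=0, physical=[b,a,c,D,E], logical=[b,a,c,D,E]

Answer: c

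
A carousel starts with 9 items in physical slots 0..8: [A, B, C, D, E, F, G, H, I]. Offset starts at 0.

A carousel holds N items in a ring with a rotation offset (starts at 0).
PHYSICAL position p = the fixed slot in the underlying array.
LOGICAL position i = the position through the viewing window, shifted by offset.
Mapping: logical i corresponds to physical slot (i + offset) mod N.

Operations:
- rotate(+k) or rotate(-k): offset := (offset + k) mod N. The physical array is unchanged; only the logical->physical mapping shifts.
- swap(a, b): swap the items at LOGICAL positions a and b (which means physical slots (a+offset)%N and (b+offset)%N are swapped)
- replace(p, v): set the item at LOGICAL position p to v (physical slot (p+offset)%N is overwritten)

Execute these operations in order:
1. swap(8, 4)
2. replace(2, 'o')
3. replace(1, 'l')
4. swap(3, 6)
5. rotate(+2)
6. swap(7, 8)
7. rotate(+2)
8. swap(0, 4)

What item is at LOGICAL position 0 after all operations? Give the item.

After op 1 (swap(8, 4)): offset=0, physical=[A,B,C,D,I,F,G,H,E], logical=[A,B,C,D,I,F,G,H,E]
After op 2 (replace(2, 'o')): offset=0, physical=[A,B,o,D,I,F,G,H,E], logical=[A,B,o,D,I,F,G,H,E]
After op 3 (replace(1, 'l')): offset=0, physical=[A,l,o,D,I,F,G,H,E], logical=[A,l,o,D,I,F,G,H,E]
After op 4 (swap(3, 6)): offset=0, physical=[A,l,o,G,I,F,D,H,E], logical=[A,l,o,G,I,F,D,H,E]
After op 5 (rotate(+2)): offset=2, physical=[A,l,o,G,I,F,D,H,E], logical=[o,G,I,F,D,H,E,A,l]
After op 6 (swap(7, 8)): offset=2, physical=[l,A,o,G,I,F,D,H,E], logical=[o,G,I,F,D,H,E,l,A]
After op 7 (rotate(+2)): offset=4, physical=[l,A,o,G,I,F,D,H,E], logical=[I,F,D,H,E,l,A,o,G]
After op 8 (swap(0, 4)): offset=4, physical=[l,A,o,G,E,F,D,H,I], logical=[E,F,D,H,I,l,A,o,G]

Answer: E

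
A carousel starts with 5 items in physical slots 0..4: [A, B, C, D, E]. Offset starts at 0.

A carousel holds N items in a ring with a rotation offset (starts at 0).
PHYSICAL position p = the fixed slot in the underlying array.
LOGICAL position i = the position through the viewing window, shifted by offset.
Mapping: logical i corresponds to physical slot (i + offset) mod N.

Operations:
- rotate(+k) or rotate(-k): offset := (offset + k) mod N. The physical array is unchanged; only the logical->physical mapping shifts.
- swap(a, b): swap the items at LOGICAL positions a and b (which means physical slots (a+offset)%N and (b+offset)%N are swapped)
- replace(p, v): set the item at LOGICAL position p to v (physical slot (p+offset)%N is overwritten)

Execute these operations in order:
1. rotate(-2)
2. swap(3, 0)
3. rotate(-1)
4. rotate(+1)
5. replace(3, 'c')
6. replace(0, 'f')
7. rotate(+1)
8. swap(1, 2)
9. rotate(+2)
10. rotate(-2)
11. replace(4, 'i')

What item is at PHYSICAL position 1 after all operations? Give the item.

Answer: A

Derivation:
After op 1 (rotate(-2)): offset=3, physical=[A,B,C,D,E], logical=[D,E,A,B,C]
After op 2 (swap(3, 0)): offset=3, physical=[A,D,C,B,E], logical=[B,E,A,D,C]
After op 3 (rotate(-1)): offset=2, physical=[A,D,C,B,E], logical=[C,B,E,A,D]
After op 4 (rotate(+1)): offset=3, physical=[A,D,C,B,E], logical=[B,E,A,D,C]
After op 5 (replace(3, 'c')): offset=3, physical=[A,c,C,B,E], logical=[B,E,A,c,C]
After op 6 (replace(0, 'f')): offset=3, physical=[A,c,C,f,E], logical=[f,E,A,c,C]
After op 7 (rotate(+1)): offset=4, physical=[A,c,C,f,E], logical=[E,A,c,C,f]
After op 8 (swap(1, 2)): offset=4, physical=[c,A,C,f,E], logical=[E,c,A,C,f]
After op 9 (rotate(+2)): offset=1, physical=[c,A,C,f,E], logical=[A,C,f,E,c]
After op 10 (rotate(-2)): offset=4, physical=[c,A,C,f,E], logical=[E,c,A,C,f]
After op 11 (replace(4, 'i')): offset=4, physical=[c,A,C,i,E], logical=[E,c,A,C,i]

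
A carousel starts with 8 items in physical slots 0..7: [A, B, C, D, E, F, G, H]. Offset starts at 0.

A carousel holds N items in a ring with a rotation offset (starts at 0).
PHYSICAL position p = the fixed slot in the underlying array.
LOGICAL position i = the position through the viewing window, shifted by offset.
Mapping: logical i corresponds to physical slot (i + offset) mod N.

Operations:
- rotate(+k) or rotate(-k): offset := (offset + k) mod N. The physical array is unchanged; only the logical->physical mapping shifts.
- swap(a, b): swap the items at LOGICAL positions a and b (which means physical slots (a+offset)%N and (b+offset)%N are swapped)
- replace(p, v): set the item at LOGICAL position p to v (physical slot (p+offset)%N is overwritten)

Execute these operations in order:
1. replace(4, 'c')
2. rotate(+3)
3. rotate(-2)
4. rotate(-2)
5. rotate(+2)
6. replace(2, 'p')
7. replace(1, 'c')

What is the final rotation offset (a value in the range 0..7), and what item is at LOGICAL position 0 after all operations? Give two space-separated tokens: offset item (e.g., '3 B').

After op 1 (replace(4, 'c')): offset=0, physical=[A,B,C,D,c,F,G,H], logical=[A,B,C,D,c,F,G,H]
After op 2 (rotate(+3)): offset=3, physical=[A,B,C,D,c,F,G,H], logical=[D,c,F,G,H,A,B,C]
After op 3 (rotate(-2)): offset=1, physical=[A,B,C,D,c,F,G,H], logical=[B,C,D,c,F,G,H,A]
After op 4 (rotate(-2)): offset=7, physical=[A,B,C,D,c,F,G,H], logical=[H,A,B,C,D,c,F,G]
After op 5 (rotate(+2)): offset=1, physical=[A,B,C,D,c,F,G,H], logical=[B,C,D,c,F,G,H,A]
After op 6 (replace(2, 'p')): offset=1, physical=[A,B,C,p,c,F,G,H], logical=[B,C,p,c,F,G,H,A]
After op 7 (replace(1, 'c')): offset=1, physical=[A,B,c,p,c,F,G,H], logical=[B,c,p,c,F,G,H,A]

Answer: 1 B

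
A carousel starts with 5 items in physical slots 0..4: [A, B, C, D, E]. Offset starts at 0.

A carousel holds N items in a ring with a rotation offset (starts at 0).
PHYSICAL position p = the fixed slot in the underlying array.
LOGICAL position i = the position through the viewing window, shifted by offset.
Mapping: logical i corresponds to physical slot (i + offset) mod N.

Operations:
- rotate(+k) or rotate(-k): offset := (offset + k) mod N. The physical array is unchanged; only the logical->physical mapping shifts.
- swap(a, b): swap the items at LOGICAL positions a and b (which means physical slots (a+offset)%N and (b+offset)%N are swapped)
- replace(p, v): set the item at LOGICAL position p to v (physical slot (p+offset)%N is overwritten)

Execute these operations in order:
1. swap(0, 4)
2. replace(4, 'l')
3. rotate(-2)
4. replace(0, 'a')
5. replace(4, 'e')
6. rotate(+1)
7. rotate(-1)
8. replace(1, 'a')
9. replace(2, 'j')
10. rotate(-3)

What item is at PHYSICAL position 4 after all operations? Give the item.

After op 1 (swap(0, 4)): offset=0, physical=[E,B,C,D,A], logical=[E,B,C,D,A]
After op 2 (replace(4, 'l')): offset=0, physical=[E,B,C,D,l], logical=[E,B,C,D,l]
After op 3 (rotate(-2)): offset=3, physical=[E,B,C,D,l], logical=[D,l,E,B,C]
After op 4 (replace(0, 'a')): offset=3, physical=[E,B,C,a,l], logical=[a,l,E,B,C]
After op 5 (replace(4, 'e')): offset=3, physical=[E,B,e,a,l], logical=[a,l,E,B,e]
After op 6 (rotate(+1)): offset=4, physical=[E,B,e,a,l], logical=[l,E,B,e,a]
After op 7 (rotate(-1)): offset=3, physical=[E,B,e,a,l], logical=[a,l,E,B,e]
After op 8 (replace(1, 'a')): offset=3, physical=[E,B,e,a,a], logical=[a,a,E,B,e]
After op 9 (replace(2, 'j')): offset=3, physical=[j,B,e,a,a], logical=[a,a,j,B,e]
After op 10 (rotate(-3)): offset=0, physical=[j,B,e,a,a], logical=[j,B,e,a,a]

Answer: a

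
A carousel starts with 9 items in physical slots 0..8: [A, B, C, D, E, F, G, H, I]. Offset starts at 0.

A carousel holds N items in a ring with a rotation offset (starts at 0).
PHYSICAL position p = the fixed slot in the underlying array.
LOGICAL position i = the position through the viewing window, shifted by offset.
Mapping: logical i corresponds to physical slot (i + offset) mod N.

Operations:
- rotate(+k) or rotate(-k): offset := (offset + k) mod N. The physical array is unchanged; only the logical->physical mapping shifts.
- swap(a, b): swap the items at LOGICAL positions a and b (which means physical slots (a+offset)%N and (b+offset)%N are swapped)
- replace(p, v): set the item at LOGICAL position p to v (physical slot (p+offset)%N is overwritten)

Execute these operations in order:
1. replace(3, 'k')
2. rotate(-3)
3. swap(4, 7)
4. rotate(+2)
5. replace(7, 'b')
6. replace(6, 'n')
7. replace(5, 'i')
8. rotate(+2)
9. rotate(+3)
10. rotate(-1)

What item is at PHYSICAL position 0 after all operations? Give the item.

Answer: A

Derivation:
After op 1 (replace(3, 'k')): offset=0, physical=[A,B,C,k,E,F,G,H,I], logical=[A,B,C,k,E,F,G,H,I]
After op 2 (rotate(-3)): offset=6, physical=[A,B,C,k,E,F,G,H,I], logical=[G,H,I,A,B,C,k,E,F]
After op 3 (swap(4, 7)): offset=6, physical=[A,E,C,k,B,F,G,H,I], logical=[G,H,I,A,E,C,k,B,F]
After op 4 (rotate(+2)): offset=8, physical=[A,E,C,k,B,F,G,H,I], logical=[I,A,E,C,k,B,F,G,H]
After op 5 (replace(7, 'b')): offset=8, physical=[A,E,C,k,B,F,b,H,I], logical=[I,A,E,C,k,B,F,b,H]
After op 6 (replace(6, 'n')): offset=8, physical=[A,E,C,k,B,n,b,H,I], logical=[I,A,E,C,k,B,n,b,H]
After op 7 (replace(5, 'i')): offset=8, physical=[A,E,C,k,i,n,b,H,I], logical=[I,A,E,C,k,i,n,b,H]
After op 8 (rotate(+2)): offset=1, physical=[A,E,C,k,i,n,b,H,I], logical=[E,C,k,i,n,b,H,I,A]
After op 9 (rotate(+3)): offset=4, physical=[A,E,C,k,i,n,b,H,I], logical=[i,n,b,H,I,A,E,C,k]
After op 10 (rotate(-1)): offset=3, physical=[A,E,C,k,i,n,b,H,I], logical=[k,i,n,b,H,I,A,E,C]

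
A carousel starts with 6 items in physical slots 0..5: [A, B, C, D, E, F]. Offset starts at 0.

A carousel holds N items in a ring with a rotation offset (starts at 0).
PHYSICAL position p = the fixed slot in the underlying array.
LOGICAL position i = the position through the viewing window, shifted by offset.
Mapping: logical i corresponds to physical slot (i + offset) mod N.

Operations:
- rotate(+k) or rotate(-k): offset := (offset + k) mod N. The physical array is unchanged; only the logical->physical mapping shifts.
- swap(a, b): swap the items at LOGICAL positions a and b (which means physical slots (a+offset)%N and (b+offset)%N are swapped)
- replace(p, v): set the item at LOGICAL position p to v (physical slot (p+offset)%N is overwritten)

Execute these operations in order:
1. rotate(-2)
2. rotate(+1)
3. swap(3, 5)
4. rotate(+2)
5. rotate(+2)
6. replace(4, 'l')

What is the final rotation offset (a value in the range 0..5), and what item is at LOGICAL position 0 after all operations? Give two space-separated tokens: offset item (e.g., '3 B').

After op 1 (rotate(-2)): offset=4, physical=[A,B,C,D,E,F], logical=[E,F,A,B,C,D]
After op 2 (rotate(+1)): offset=5, physical=[A,B,C,D,E,F], logical=[F,A,B,C,D,E]
After op 3 (swap(3, 5)): offset=5, physical=[A,B,E,D,C,F], logical=[F,A,B,E,D,C]
After op 4 (rotate(+2)): offset=1, physical=[A,B,E,D,C,F], logical=[B,E,D,C,F,A]
After op 5 (rotate(+2)): offset=3, physical=[A,B,E,D,C,F], logical=[D,C,F,A,B,E]
After op 6 (replace(4, 'l')): offset=3, physical=[A,l,E,D,C,F], logical=[D,C,F,A,l,E]

Answer: 3 D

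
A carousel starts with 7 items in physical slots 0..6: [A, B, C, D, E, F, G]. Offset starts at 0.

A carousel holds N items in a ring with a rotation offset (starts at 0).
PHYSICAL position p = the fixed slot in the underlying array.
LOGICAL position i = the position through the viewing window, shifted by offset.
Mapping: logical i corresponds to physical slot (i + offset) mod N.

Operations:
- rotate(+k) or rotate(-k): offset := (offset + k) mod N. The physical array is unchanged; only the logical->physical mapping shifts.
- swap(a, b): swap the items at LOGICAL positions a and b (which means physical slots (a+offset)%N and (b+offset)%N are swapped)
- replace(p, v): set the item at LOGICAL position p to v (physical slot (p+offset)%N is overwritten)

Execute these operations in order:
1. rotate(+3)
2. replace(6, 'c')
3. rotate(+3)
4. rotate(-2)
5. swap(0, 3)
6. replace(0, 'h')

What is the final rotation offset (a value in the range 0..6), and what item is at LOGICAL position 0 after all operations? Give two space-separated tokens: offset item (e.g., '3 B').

Answer: 4 h

Derivation:
After op 1 (rotate(+3)): offset=3, physical=[A,B,C,D,E,F,G], logical=[D,E,F,G,A,B,C]
After op 2 (replace(6, 'c')): offset=3, physical=[A,B,c,D,E,F,G], logical=[D,E,F,G,A,B,c]
After op 3 (rotate(+3)): offset=6, physical=[A,B,c,D,E,F,G], logical=[G,A,B,c,D,E,F]
After op 4 (rotate(-2)): offset=4, physical=[A,B,c,D,E,F,G], logical=[E,F,G,A,B,c,D]
After op 5 (swap(0, 3)): offset=4, physical=[E,B,c,D,A,F,G], logical=[A,F,G,E,B,c,D]
After op 6 (replace(0, 'h')): offset=4, physical=[E,B,c,D,h,F,G], logical=[h,F,G,E,B,c,D]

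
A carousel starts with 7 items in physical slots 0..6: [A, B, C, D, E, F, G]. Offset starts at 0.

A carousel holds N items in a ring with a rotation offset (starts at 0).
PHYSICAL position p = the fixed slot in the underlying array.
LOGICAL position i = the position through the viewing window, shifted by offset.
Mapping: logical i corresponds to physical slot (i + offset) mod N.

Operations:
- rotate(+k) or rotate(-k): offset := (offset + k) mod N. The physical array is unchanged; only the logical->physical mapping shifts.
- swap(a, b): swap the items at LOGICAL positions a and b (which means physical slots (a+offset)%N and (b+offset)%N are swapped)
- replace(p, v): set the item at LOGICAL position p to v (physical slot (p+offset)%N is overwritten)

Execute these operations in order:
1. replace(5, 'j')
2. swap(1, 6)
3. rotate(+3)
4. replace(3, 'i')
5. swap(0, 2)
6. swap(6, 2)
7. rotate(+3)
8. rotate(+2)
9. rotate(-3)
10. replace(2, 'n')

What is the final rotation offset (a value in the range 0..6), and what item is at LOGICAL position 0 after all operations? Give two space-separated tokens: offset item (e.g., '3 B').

After op 1 (replace(5, 'j')): offset=0, physical=[A,B,C,D,E,j,G], logical=[A,B,C,D,E,j,G]
After op 2 (swap(1, 6)): offset=0, physical=[A,G,C,D,E,j,B], logical=[A,G,C,D,E,j,B]
After op 3 (rotate(+3)): offset=3, physical=[A,G,C,D,E,j,B], logical=[D,E,j,B,A,G,C]
After op 4 (replace(3, 'i')): offset=3, physical=[A,G,C,D,E,j,i], logical=[D,E,j,i,A,G,C]
After op 5 (swap(0, 2)): offset=3, physical=[A,G,C,j,E,D,i], logical=[j,E,D,i,A,G,C]
After op 6 (swap(6, 2)): offset=3, physical=[A,G,D,j,E,C,i], logical=[j,E,C,i,A,G,D]
After op 7 (rotate(+3)): offset=6, physical=[A,G,D,j,E,C,i], logical=[i,A,G,D,j,E,C]
After op 8 (rotate(+2)): offset=1, physical=[A,G,D,j,E,C,i], logical=[G,D,j,E,C,i,A]
After op 9 (rotate(-3)): offset=5, physical=[A,G,D,j,E,C,i], logical=[C,i,A,G,D,j,E]
After op 10 (replace(2, 'n')): offset=5, physical=[n,G,D,j,E,C,i], logical=[C,i,n,G,D,j,E]

Answer: 5 C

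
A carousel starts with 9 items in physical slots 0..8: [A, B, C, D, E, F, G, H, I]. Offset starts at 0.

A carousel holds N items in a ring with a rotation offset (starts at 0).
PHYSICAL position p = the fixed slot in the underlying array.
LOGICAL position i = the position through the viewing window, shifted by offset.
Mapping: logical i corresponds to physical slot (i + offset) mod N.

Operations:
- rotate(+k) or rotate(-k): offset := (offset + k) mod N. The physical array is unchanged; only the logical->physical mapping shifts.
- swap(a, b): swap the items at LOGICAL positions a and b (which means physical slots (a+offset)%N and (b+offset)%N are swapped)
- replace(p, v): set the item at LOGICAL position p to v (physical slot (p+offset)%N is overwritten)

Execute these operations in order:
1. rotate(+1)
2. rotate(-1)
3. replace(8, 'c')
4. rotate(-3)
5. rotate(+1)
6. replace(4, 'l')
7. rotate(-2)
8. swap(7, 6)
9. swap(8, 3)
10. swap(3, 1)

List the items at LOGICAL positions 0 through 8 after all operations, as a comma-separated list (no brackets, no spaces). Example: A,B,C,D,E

Answer: F,E,H,G,A,B,D,l,c

Derivation:
After op 1 (rotate(+1)): offset=1, physical=[A,B,C,D,E,F,G,H,I], logical=[B,C,D,E,F,G,H,I,A]
After op 2 (rotate(-1)): offset=0, physical=[A,B,C,D,E,F,G,H,I], logical=[A,B,C,D,E,F,G,H,I]
After op 3 (replace(8, 'c')): offset=0, physical=[A,B,C,D,E,F,G,H,c], logical=[A,B,C,D,E,F,G,H,c]
After op 4 (rotate(-3)): offset=6, physical=[A,B,C,D,E,F,G,H,c], logical=[G,H,c,A,B,C,D,E,F]
After op 5 (rotate(+1)): offset=7, physical=[A,B,C,D,E,F,G,H,c], logical=[H,c,A,B,C,D,E,F,G]
After op 6 (replace(4, 'l')): offset=7, physical=[A,B,l,D,E,F,G,H,c], logical=[H,c,A,B,l,D,E,F,G]
After op 7 (rotate(-2)): offset=5, physical=[A,B,l,D,E,F,G,H,c], logical=[F,G,H,c,A,B,l,D,E]
After op 8 (swap(7, 6)): offset=5, physical=[A,B,D,l,E,F,G,H,c], logical=[F,G,H,c,A,B,D,l,E]
After op 9 (swap(8, 3)): offset=5, physical=[A,B,D,l,c,F,G,H,E], logical=[F,G,H,E,A,B,D,l,c]
After op 10 (swap(3, 1)): offset=5, physical=[A,B,D,l,c,F,E,H,G], logical=[F,E,H,G,A,B,D,l,c]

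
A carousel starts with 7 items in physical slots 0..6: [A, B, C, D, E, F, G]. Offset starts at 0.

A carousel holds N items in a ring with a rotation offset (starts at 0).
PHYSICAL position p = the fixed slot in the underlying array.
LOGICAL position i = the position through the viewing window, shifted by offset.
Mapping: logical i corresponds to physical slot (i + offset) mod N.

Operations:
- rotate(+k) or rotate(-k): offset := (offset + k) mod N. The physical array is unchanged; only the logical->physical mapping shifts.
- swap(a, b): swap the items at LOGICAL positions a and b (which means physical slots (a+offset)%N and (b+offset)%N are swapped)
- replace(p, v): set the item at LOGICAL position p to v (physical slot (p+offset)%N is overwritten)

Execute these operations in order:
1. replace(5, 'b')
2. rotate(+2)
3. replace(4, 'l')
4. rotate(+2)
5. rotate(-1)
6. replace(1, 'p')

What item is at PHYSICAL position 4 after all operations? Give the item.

Answer: p

Derivation:
After op 1 (replace(5, 'b')): offset=0, physical=[A,B,C,D,E,b,G], logical=[A,B,C,D,E,b,G]
After op 2 (rotate(+2)): offset=2, physical=[A,B,C,D,E,b,G], logical=[C,D,E,b,G,A,B]
After op 3 (replace(4, 'l')): offset=2, physical=[A,B,C,D,E,b,l], logical=[C,D,E,b,l,A,B]
After op 4 (rotate(+2)): offset=4, physical=[A,B,C,D,E,b,l], logical=[E,b,l,A,B,C,D]
After op 5 (rotate(-1)): offset=3, physical=[A,B,C,D,E,b,l], logical=[D,E,b,l,A,B,C]
After op 6 (replace(1, 'p')): offset=3, physical=[A,B,C,D,p,b,l], logical=[D,p,b,l,A,B,C]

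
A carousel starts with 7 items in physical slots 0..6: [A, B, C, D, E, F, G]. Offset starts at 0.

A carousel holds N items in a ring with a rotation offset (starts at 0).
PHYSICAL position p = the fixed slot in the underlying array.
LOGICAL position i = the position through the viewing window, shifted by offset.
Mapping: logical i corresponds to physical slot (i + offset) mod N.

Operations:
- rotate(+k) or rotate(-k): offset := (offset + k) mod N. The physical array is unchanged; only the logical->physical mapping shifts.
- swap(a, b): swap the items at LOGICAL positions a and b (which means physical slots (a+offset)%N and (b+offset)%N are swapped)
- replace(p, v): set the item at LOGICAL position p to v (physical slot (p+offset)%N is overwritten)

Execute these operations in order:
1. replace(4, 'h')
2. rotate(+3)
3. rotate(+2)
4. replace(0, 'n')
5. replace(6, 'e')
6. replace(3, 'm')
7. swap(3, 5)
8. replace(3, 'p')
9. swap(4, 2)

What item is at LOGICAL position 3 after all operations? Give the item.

Answer: p

Derivation:
After op 1 (replace(4, 'h')): offset=0, physical=[A,B,C,D,h,F,G], logical=[A,B,C,D,h,F,G]
After op 2 (rotate(+3)): offset=3, physical=[A,B,C,D,h,F,G], logical=[D,h,F,G,A,B,C]
After op 3 (rotate(+2)): offset=5, physical=[A,B,C,D,h,F,G], logical=[F,G,A,B,C,D,h]
After op 4 (replace(0, 'n')): offset=5, physical=[A,B,C,D,h,n,G], logical=[n,G,A,B,C,D,h]
After op 5 (replace(6, 'e')): offset=5, physical=[A,B,C,D,e,n,G], logical=[n,G,A,B,C,D,e]
After op 6 (replace(3, 'm')): offset=5, physical=[A,m,C,D,e,n,G], logical=[n,G,A,m,C,D,e]
After op 7 (swap(3, 5)): offset=5, physical=[A,D,C,m,e,n,G], logical=[n,G,A,D,C,m,e]
After op 8 (replace(3, 'p')): offset=5, physical=[A,p,C,m,e,n,G], logical=[n,G,A,p,C,m,e]
After op 9 (swap(4, 2)): offset=5, physical=[C,p,A,m,e,n,G], logical=[n,G,C,p,A,m,e]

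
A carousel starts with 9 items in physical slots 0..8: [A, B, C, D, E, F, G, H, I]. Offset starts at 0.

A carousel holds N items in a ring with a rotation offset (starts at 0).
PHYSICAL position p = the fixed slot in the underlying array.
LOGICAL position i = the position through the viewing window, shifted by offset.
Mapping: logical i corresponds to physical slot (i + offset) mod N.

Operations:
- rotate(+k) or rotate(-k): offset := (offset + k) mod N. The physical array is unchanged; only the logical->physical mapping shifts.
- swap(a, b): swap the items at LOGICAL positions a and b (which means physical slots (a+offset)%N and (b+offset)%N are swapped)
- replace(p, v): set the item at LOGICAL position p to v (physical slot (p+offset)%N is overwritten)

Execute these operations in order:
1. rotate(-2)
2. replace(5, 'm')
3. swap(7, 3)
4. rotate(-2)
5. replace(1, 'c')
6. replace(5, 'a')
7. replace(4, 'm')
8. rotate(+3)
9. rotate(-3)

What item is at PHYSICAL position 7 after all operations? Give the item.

After op 1 (rotate(-2)): offset=7, physical=[A,B,C,D,E,F,G,H,I], logical=[H,I,A,B,C,D,E,F,G]
After op 2 (replace(5, 'm')): offset=7, physical=[A,B,C,m,E,F,G,H,I], logical=[H,I,A,B,C,m,E,F,G]
After op 3 (swap(7, 3)): offset=7, physical=[A,F,C,m,E,B,G,H,I], logical=[H,I,A,F,C,m,E,B,G]
After op 4 (rotate(-2)): offset=5, physical=[A,F,C,m,E,B,G,H,I], logical=[B,G,H,I,A,F,C,m,E]
After op 5 (replace(1, 'c')): offset=5, physical=[A,F,C,m,E,B,c,H,I], logical=[B,c,H,I,A,F,C,m,E]
After op 6 (replace(5, 'a')): offset=5, physical=[A,a,C,m,E,B,c,H,I], logical=[B,c,H,I,A,a,C,m,E]
After op 7 (replace(4, 'm')): offset=5, physical=[m,a,C,m,E,B,c,H,I], logical=[B,c,H,I,m,a,C,m,E]
After op 8 (rotate(+3)): offset=8, physical=[m,a,C,m,E,B,c,H,I], logical=[I,m,a,C,m,E,B,c,H]
After op 9 (rotate(-3)): offset=5, physical=[m,a,C,m,E,B,c,H,I], logical=[B,c,H,I,m,a,C,m,E]

Answer: H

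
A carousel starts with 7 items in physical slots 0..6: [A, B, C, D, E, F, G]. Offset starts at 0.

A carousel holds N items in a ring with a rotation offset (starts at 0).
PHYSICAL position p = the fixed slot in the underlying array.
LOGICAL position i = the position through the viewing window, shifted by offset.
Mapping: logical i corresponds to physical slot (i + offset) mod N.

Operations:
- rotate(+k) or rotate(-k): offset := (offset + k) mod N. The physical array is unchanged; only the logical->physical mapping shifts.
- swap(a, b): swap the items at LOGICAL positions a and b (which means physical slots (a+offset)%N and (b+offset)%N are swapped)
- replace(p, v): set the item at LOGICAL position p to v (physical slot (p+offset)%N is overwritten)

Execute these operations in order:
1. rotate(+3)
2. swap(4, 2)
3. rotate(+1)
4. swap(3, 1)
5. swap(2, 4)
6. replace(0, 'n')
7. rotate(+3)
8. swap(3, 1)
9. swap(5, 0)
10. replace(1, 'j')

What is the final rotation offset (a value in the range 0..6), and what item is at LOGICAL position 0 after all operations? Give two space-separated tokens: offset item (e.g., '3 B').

After op 1 (rotate(+3)): offset=3, physical=[A,B,C,D,E,F,G], logical=[D,E,F,G,A,B,C]
After op 2 (swap(4, 2)): offset=3, physical=[F,B,C,D,E,A,G], logical=[D,E,A,G,F,B,C]
After op 3 (rotate(+1)): offset=4, physical=[F,B,C,D,E,A,G], logical=[E,A,G,F,B,C,D]
After op 4 (swap(3, 1)): offset=4, physical=[A,B,C,D,E,F,G], logical=[E,F,G,A,B,C,D]
After op 5 (swap(2, 4)): offset=4, physical=[A,G,C,D,E,F,B], logical=[E,F,B,A,G,C,D]
After op 6 (replace(0, 'n')): offset=4, physical=[A,G,C,D,n,F,B], logical=[n,F,B,A,G,C,D]
After op 7 (rotate(+3)): offset=0, physical=[A,G,C,D,n,F,B], logical=[A,G,C,D,n,F,B]
After op 8 (swap(3, 1)): offset=0, physical=[A,D,C,G,n,F,B], logical=[A,D,C,G,n,F,B]
After op 9 (swap(5, 0)): offset=0, physical=[F,D,C,G,n,A,B], logical=[F,D,C,G,n,A,B]
After op 10 (replace(1, 'j')): offset=0, physical=[F,j,C,G,n,A,B], logical=[F,j,C,G,n,A,B]

Answer: 0 F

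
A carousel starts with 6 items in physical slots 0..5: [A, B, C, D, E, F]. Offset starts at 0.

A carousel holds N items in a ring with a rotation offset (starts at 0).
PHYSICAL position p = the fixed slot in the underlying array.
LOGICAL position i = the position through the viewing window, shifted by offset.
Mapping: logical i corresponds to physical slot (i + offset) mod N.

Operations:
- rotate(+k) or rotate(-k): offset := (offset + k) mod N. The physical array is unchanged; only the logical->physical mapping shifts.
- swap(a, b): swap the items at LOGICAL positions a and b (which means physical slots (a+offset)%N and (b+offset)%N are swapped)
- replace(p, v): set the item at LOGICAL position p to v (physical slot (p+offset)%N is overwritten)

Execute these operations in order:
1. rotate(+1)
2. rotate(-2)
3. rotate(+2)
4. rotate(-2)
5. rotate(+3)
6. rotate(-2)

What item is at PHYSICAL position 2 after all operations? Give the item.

Answer: C

Derivation:
After op 1 (rotate(+1)): offset=1, physical=[A,B,C,D,E,F], logical=[B,C,D,E,F,A]
After op 2 (rotate(-2)): offset=5, physical=[A,B,C,D,E,F], logical=[F,A,B,C,D,E]
After op 3 (rotate(+2)): offset=1, physical=[A,B,C,D,E,F], logical=[B,C,D,E,F,A]
After op 4 (rotate(-2)): offset=5, physical=[A,B,C,D,E,F], logical=[F,A,B,C,D,E]
After op 5 (rotate(+3)): offset=2, physical=[A,B,C,D,E,F], logical=[C,D,E,F,A,B]
After op 6 (rotate(-2)): offset=0, physical=[A,B,C,D,E,F], logical=[A,B,C,D,E,F]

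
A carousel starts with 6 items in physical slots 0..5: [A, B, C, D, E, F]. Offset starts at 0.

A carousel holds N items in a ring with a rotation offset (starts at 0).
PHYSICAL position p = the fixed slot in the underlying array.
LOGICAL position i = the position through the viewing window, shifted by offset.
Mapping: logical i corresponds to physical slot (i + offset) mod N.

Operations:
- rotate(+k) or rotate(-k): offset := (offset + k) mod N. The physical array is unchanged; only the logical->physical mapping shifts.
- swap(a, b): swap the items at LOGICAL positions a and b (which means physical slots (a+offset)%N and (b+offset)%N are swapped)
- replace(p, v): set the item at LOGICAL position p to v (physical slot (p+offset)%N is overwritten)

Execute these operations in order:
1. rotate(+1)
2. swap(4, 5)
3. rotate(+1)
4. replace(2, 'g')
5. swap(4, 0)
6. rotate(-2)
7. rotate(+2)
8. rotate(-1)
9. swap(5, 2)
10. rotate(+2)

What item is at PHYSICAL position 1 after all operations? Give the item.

After op 1 (rotate(+1)): offset=1, physical=[A,B,C,D,E,F], logical=[B,C,D,E,F,A]
After op 2 (swap(4, 5)): offset=1, physical=[F,B,C,D,E,A], logical=[B,C,D,E,A,F]
After op 3 (rotate(+1)): offset=2, physical=[F,B,C,D,E,A], logical=[C,D,E,A,F,B]
After op 4 (replace(2, 'g')): offset=2, physical=[F,B,C,D,g,A], logical=[C,D,g,A,F,B]
After op 5 (swap(4, 0)): offset=2, physical=[C,B,F,D,g,A], logical=[F,D,g,A,C,B]
After op 6 (rotate(-2)): offset=0, physical=[C,B,F,D,g,A], logical=[C,B,F,D,g,A]
After op 7 (rotate(+2)): offset=2, physical=[C,B,F,D,g,A], logical=[F,D,g,A,C,B]
After op 8 (rotate(-1)): offset=1, physical=[C,B,F,D,g,A], logical=[B,F,D,g,A,C]
After op 9 (swap(5, 2)): offset=1, physical=[D,B,F,C,g,A], logical=[B,F,C,g,A,D]
After op 10 (rotate(+2)): offset=3, physical=[D,B,F,C,g,A], logical=[C,g,A,D,B,F]

Answer: B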